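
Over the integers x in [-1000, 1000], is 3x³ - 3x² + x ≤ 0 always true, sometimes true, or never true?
Holds at x = 0: LHS = 3·0³ - 3·0² + 0 = 0; 0 ≤ 0 — holds
Fails at x = 1: LHS = 3·1³ - 3·1² + 1 = 1; 1 ≤ 0 — FAILS
It is satisfied by some integers in the range but not all.

Answer: Sometimes true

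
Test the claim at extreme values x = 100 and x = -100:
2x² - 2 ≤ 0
x = 100: LHS = 2·100² - 2 = 19998; 19998 ≤ 0 — FAILS
x = -100: LHS = 2·(-100)² - 2 = 19998; 19998 ≤ 0 — FAILS

Answer: No, fails for both x = 100 and x = -100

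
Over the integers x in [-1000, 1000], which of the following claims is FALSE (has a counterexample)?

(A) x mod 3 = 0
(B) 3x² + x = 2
(A) x = 1: LHS = 1 mod 3 = 1; 1 = 0 — FAILS
(B) x = 0: LHS = 3·0² + 0 = 0; 0 = 2 — FAILS

Answer: Both A and B are false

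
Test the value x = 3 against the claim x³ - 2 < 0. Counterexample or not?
Substitute x = 3 into the relation:
x = 3: LHS = 3³ - 2 = 25; 25 < 0 — FAILS

Since the claim fails at x = 3, this value is a counterexample.

Answer: Yes, x = 3 is a counterexample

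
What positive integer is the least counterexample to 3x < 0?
Testing positive integers:
x = 1: LHS = 3·1 = 3; 3 < 0 — FAILS  ← smallest positive counterexample

Answer: x = 1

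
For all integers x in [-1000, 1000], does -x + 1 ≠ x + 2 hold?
Track d = LHS − RHS over the integers in [-1000, 1000]. Equality would need d = 0, but d changes sign only between consecutive integers, jumping over 0:
x = -1: LHS = -(-1) + 1 = 2, RHS = (-1) + 2 = 1; 2 ≠ 1 — holds  (d = 1)
x = 0: LHS = -0 + 1 = 1, RHS = 0 + 2 = 2; 1 ≠ 2 — holds  (d = -1)
Away from these crossings d keeps a constant sign, and checking every integer in [-1000, 1000] confirms d ≠ 0 throughout. Hence the two sides are never equal, so the relation holds for every integer in [-1000, 1000].

No counterexample exists.

Answer: True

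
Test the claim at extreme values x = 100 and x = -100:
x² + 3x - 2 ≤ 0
x = 100: LHS = 100² + 3·100 - 2 = 10298; 10298 ≤ 0 — FAILS
x = -100: LHS = (-100)² + 3·(-100) - 2 = 9698; 9698 ≤ 0 — FAILS

Answer: No, fails for both x = 100 and x = -100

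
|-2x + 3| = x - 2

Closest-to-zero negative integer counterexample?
Testing negative integers from -1 downward:
x = -1: LHS = |-2·(-1) + 3| = |5| = 5, RHS = (-1) - 2 = -3; 5 = -3 — FAILS  ← closest negative counterexample to 0

Answer: x = -1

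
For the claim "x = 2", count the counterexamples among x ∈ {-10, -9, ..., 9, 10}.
Counterexamples in [-10, 10]: {-10, -9, -8, -7, -6, -5, -4, -3, -2, -1, 0, 1, 3, 4, 5, 6, 7, 8, 9, 10}.

Counting them gives 20 values.

Answer: 20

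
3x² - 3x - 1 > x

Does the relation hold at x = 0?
x = 0: LHS = 3·0² - 3·0 - 1 = -1; -1 > 0 — FAILS

The relation fails at x = 0, so x = 0 is a counterexample.

Answer: No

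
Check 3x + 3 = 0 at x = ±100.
x = 100: LHS = 3·100 + 3 = 303; 303 = 0 — FAILS
x = -100: LHS = 3·(-100) + 3 = -297; -297 = 0 — FAILS

Answer: No, fails for both x = 100 and x = -100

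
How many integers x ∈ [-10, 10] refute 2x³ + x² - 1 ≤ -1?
Counterexamples in [-10, 10]: {1, 2, 3, 4, 5, 6, 7, 8, 9, 10}.

Counting them gives 10 values.

Answer: 10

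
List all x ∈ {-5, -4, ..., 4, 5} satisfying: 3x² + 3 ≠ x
Over all integers in [-5, 5], LHS − RHS is always positive; it is smallest at x = 0, where it equals 3:
x = 0: LHS = 3·0² + 3 = 3; 3 ≠ 0 — holds
At the ends of the range:
x = -5: LHS = 3·(-5)² + 3 = 78; 78 ≠ -5 — holds
x = 5: LHS = 3·5² + 3 = 78; 78 ≠ 5 — holds
Hence LHS − RHS is never 0, i.e. the two sides are never equal, so the relation holds for every integer in [-5, 5].

Answer: All integers in [-5, 5]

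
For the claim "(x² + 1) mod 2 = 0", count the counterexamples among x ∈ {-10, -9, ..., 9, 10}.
Counterexamples in [-10, 10]: {-10, -8, -6, -4, -2, 0, 2, 4, 6, 8, 10}.

Counting them gives 11 values.

Answer: 11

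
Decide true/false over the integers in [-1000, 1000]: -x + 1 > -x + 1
The claim fails at x = 0:
x = 0: LHS = -0 + 1 = 1, RHS = -0 + 1 = 1; 1 > 1 — FAILS

Because a single integer refutes it, the statement is false.

Answer: False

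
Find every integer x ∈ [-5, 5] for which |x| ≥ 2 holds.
Holds for: {-5, -4, -3, -2, 2, 3, 4, 5}
Fails for: {-1, 0, 1}

Answer: {-5, -4, -3, -2, 2, 3, 4, 5}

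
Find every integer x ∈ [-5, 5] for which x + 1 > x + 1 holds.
Over all integers in [-5, 5], LHS − RHS is largest at x = 0, where it equals 0:
x = 0: LHS = 0 + 1 = 1, RHS = 0 + 1 = 1; 1 > 1 — FAILS
At the ends of the range:
x = -5: LHS = (-5) + 1 = -4, RHS = (-5) + 1 = -4; -4 > -4 — FAILS
x = 5: LHS = 5 + 1 = 6, RHS = 5 + 1 = 6; 6 > 6 — FAILS
Hence LHS − RHS is never positive, i.e. LHS ≤ RHS throughout, so the claimed relation (>) fails for every integer in [-5, 5].

Answer: None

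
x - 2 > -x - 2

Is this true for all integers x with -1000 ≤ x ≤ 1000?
The claim fails at x = 0:
x = 0: LHS = 0 - 2 = -2, RHS = -0 - 2 = -2; -2 > -2 — FAILS

Because a single integer refutes it, the statement is false.

Answer: False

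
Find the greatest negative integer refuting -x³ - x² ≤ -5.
Testing negative integers from -1 downward:
x = -1: LHS = -(-1)³ - (-1)² = 0; 0 ≤ -5 — FAILS  ← closest negative counterexample to 0

Answer: x = -1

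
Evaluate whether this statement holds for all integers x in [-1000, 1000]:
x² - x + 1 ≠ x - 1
Over all integers in [-1000, 1000], LHS − RHS is always positive; it is smallest at x = 1, where it equals 1:
x = 1: LHS = 1² - 1 + 1 = 1, RHS = 1 - 1 = 0; 1 ≠ 0 — holds
At the ends of the range:
x = -1000: LHS = (-1000)² - (-1000) + 1 = 1001001, RHS = (-1000) - 1 = -1001; 1001001 ≠ -1001 — holds
x = 1000: LHS = 1000² - 1000 + 1 = 999001, RHS = 1000 - 1 = 999; 999001 ≠ 999 — holds
Hence LHS − RHS is never 0, i.e. the two sides are never equal, so the relation holds for every integer in [-1000, 1000].

No counterexample exists.

Answer: True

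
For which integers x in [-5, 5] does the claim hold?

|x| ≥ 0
An absolute value is never negative, so the left side is ≥ 0 for every x, while the right side is 0. Tightest case in [-5, 5] is x = 0:
x = 0: LHS = |0| = 0; 0 ≥ 0 — holds
Hence LHS − RHS is never negative, i.e. LHS ≥ RHS throughout, so the relation holds for every integer in [-5, 5].

Answer: All integers in [-5, 5]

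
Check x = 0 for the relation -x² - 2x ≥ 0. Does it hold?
x = 0: LHS = -0² - 2·0 = 0; 0 ≥ 0 — holds

The relation is satisfied at x = 0.

Answer: Yes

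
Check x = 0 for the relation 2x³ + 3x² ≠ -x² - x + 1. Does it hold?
x = 0: LHS = 2·0³ + 3·0² = 0, RHS = -0² - 0 + 1 = 1; 0 ≠ 1 — holds

The relation is satisfied at x = 0.

Answer: Yes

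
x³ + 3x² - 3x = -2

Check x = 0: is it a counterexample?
Substitute x = 0 into the relation:
x = 0: LHS = 0³ + 3·0² - 3·0 = 0; 0 = -2 — FAILS

Since the claim fails at x = 0, this value is a counterexample.

Answer: Yes, x = 0 is a counterexample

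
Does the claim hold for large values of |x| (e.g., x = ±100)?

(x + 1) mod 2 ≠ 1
x = 100: LHS = (100 + 1) mod 2 = 101 mod 2 = 1; 1 ≠ 1 — FAILS
x = -100: LHS = ((-100) + 1) mod 2 = (-99) mod 2 = 1; 1 ≠ 1 — FAILS

Answer: No, fails for both x = 100 and x = -100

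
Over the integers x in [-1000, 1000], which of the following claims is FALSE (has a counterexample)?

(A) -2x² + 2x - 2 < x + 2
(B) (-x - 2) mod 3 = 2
(A) Over all integers in [-1000, 1000], LHS − RHS is largest at x = 0, where it equals -4:
x = 0: LHS = -2·0² + 2·0 - 2 = -2, RHS = 0 + 2 = 2; -2 < 2 — holds
At the ends of the range:
x = -1000: LHS = -2·(-1000)² + 2·(-1000) - 2 = -2002002, RHS = (-1000) + 2 = -998; -2002002 < -998 — holds
x = 1000: LHS = -2·1000² + 2·1000 - 2 = -1998002, RHS = 1000 + 2 = 1002; -1998002 < 1002 — holds
Hence LHS − RHS is never zero or positive, i.e. LHS < RHS throughout, so the relation holds for every integer in [-1000, 1000].

(B) x = 0: LHS = (-0 - 2) mod 3 = (-2) mod 3 = 1; 1 = 2 — FAILS

Only (B) has a counterexample.

Answer: B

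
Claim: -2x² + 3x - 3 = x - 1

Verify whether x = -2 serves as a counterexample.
Substitute x = -2 into the relation:
x = -2: LHS = -2·(-2)² + 3·(-2) - 3 = -17, RHS = (-2) - 1 = -3; -17 = -3 — FAILS

Since the claim fails at x = -2, this value is a counterexample.

Answer: Yes, x = -2 is a counterexample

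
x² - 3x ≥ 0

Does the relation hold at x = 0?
x = 0: LHS = 0² - 3·0 = 0; 0 ≥ 0 — holds

The relation is satisfied at x = 0.

Answer: Yes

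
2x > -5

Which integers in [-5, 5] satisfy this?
Holds for: {-2, -1, 0, 1, 2, 3, 4, 5}
Fails for: {-5, -4, -3}

Answer: {-2, -1, 0, 1, 2, 3, 4, 5}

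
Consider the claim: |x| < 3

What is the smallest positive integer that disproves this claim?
Testing positive integers:
x = 1: LHS = |1| = 1; 1 < 3 — holds
x = 2: LHS = |2| = 2; 2 < 3 — holds
x = 3: LHS = |3| = 3; 3 < 3 — FAILS  ← smallest positive counterexample

Answer: x = 3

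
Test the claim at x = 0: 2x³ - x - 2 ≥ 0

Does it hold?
x = 0: LHS = 2·0³ - 0 - 2 = -2; -2 ≥ 0 — FAILS

The relation fails at x = 0, so x = 0 is a counterexample.

Answer: No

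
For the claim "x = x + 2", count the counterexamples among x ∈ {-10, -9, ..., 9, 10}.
Counterexamples in [-10, 10]: {-10, -9, -8, -7, -6, -5, -4, -3, -2, -1, 0, 1, 2, 3, 4, 5, 6, 7, 8, 9, 10}.

Counting them gives 21 values.

Answer: 21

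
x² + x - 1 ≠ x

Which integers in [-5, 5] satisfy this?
Holds for: {-5, -4, -3, -2, 0, 2, 3, 4, 5}
Fails for: {-1, 1}

Answer: {-5, -4, -3, -2, 0, 2, 3, 4, 5}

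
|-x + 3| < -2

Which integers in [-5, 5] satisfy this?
An absolute value is never negative, so the left side is ≥ 0 for every x, while the right side is -2. Tightest case in [-5, 5] is x = 3:
x = 3: LHS = |-3 + 3| = |0| = 0; 0 < -2 — FAILS
Hence LHS − RHS is never negative, i.e. LHS ≥ RHS throughout, so the claimed relation (<) fails for every integer in [-5, 5].

Answer: None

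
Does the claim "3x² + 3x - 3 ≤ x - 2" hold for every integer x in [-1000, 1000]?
The claim fails at x = 1:
x = 1: LHS = 3·1² + 3·1 - 3 = 3, RHS = 1 - 2 = -1; 3 ≤ -1 — FAILS

Because a single integer refutes it, the statement is false.

Answer: False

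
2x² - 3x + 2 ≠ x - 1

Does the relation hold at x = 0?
x = 0: LHS = 2·0² - 3·0 + 2 = 2, RHS = 0 - 1 = -1; 2 ≠ -1 — holds

The relation is satisfied at x = 0.

Answer: Yes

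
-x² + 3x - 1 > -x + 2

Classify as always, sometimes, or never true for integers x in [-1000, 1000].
Holds at x = 2: LHS = -2² + 3·2 - 1 = 1, RHS = -2 + 2 = 0; 1 > 0 — holds
Fails at x = 0: LHS = -0² + 3·0 - 1 = -1, RHS = -0 + 2 = 2; -1 > 2 — FAILS
It is satisfied by some integers in the range but not all.

Answer: Sometimes true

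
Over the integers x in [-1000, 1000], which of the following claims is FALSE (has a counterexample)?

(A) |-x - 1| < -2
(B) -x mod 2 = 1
(A) x = 0: LHS = |-0 - 1| = |-1| = 1; 1 < -2 — FAILS
(B) x = 0: LHS = (-0) mod 2 = 0 mod 2 = 0; 0 = 1 — FAILS

Answer: Both A and B are false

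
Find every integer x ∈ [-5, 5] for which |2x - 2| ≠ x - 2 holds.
Over all integers in [-5, 5], LHS − RHS is always positive; it is smallest at x = 1, where it equals 1:
x = 1: LHS = |2·1 - 2| = |0| = 0, RHS = 1 - 2 = -1; 0 ≠ -1 — holds
At the ends of the range:
x = -5: LHS = |2·(-5) - 2| = |-12| = 12, RHS = (-5) - 2 = -7; 12 ≠ -7 — holds
x = 5: LHS = |2·5 - 2| = |8| = 8, RHS = 5 - 2 = 3; 8 ≠ 3 — holds
Hence LHS − RHS is never 0, i.e. the two sides are never equal, so the relation holds for every integer in [-5, 5].

Answer: All integers in [-5, 5]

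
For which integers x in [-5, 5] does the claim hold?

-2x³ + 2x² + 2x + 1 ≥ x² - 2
Holds for: {-5, -4, -3, -2, -1, 0, 1}
Fails for: {2, 3, 4, 5}

Answer: {-5, -4, -3, -2, -1, 0, 1}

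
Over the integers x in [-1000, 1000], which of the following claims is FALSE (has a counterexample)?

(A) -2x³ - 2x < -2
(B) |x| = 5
(A) x = 0: LHS = -2·0³ - 2·0 = 0; 0 < -2 — FAILS
(B) x = 0: LHS = |0| = 0; 0 = 5 — FAILS

Answer: Both A and B are false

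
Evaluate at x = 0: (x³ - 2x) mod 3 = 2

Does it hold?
x = 0: LHS = (0³ - 2·0) mod 3 = 0 mod 3 = 0; 0 = 2 — FAILS

The relation fails at x = 0, so x = 0 is a counterexample.

Answer: No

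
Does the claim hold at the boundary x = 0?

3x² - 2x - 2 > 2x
x = 0: LHS = 3·0² - 2·0 - 2 = -2, RHS = 2·0 = 0; -2 > 0 — FAILS

The relation fails at x = 0, so x = 0 is a counterexample.

Answer: No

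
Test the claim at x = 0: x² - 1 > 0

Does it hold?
x = 0: LHS = 0² - 1 = -1; -1 > 0 — FAILS

The relation fails at x = 0, so x = 0 is a counterexample.

Answer: No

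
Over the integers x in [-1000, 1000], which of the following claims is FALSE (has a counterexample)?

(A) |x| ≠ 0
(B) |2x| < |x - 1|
(A) x = 0: LHS = |0| = 0; 0 ≠ 0 — FAILS
(B) x = 1: LHS = |2·1| = |2| = 2, RHS = |1 - 1| = |0| = 0; 2 < 0 — FAILS

Answer: Both A and B are false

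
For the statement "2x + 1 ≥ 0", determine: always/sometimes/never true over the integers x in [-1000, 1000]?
Holds at x = 0: LHS = 2·0 + 1 = 1; 1 ≥ 0 — holds
Fails at x = -1: LHS = 2·(-1) + 1 = -1; -1 ≥ 0 — FAILS
It is satisfied by some integers in the range but not all.

Answer: Sometimes true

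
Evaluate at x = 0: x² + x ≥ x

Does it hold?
x = 0: LHS = 0² + 0 = 0; 0 ≥ 0 — holds

The relation is satisfied at x = 0.

Answer: Yes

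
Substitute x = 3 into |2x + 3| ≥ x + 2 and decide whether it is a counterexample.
Substitute x = 3 into the relation:
x = 3: LHS = |2·3 + 3| = |9| = 9, RHS = 3 + 2 = 5; 9 ≥ 5 — holds

The relation holds at x = 3, so it is not a counterexample.

Answer: No, x = 3 is not a counterexample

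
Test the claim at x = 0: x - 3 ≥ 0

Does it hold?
x = 0: LHS = 0 - 3 = -3; -3 ≥ 0 — FAILS

The relation fails at x = 0, so x = 0 is a counterexample.

Answer: No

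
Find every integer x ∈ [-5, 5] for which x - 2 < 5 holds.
Over all integers in [-5, 5], LHS − RHS is largest at x = 5, where it equals -2:
x = 5: LHS = 5 - 2 = 3; 3 < 5 — holds
At the ends of the range:
x = -5: LHS = (-5) - 2 = -7; -7 < 5 — holds
Hence LHS − RHS is never zero or positive, i.e. LHS < RHS throughout, so the relation holds for every integer in [-5, 5].

Answer: All integers in [-5, 5]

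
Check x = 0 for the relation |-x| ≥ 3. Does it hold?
x = 0: LHS = |-0| = |0| = 0; 0 ≥ 3 — FAILS

The relation fails at x = 0, so x = 0 is a counterexample.

Answer: No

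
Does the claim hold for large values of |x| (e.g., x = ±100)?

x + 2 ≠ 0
x = 100: LHS = 100 + 2 = 102; 102 ≠ 0 — holds
x = -100: LHS = (-100) + 2 = -98; -98 ≠ 0 — holds

Answer: Yes, holds for both x = 100 and x = -100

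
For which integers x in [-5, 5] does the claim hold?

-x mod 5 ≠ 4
Holds for: {-5, -3, -2, -1, 0, 2, 3, 4, 5}
Fails for: {-4, 1}

Answer: {-5, -3, -2, -1, 0, 2, 3, 4, 5}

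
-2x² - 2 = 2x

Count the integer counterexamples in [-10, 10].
Counterexamples in [-10, 10]: {-10, -9, -8, -7, -6, -5, -4, -3, -2, -1, 0, 1, 2, 3, 4, 5, 6, 7, 8, 9, 10}.

Counting them gives 21 values.

Answer: 21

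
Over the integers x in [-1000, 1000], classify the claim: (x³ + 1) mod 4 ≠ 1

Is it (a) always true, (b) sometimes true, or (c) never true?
Holds at x = 1: LHS = (1³ + 1) mod 4 = 2 mod 4 = 2; 2 ≠ 1 — holds
Fails at x = 0: LHS = (0³ + 1) mod 4 = 1 mod 4 = 1; 1 ≠ 1 — FAILS
It is satisfied by some integers in the range but not all.

Answer: Sometimes true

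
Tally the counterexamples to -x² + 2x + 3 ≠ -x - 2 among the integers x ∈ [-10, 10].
Track d = LHS − RHS over the integers in [-10, 10]. Equality would need d = 0, but d changes sign only between consecutive integers, jumping over 0:
x = -2: LHS = -(-2)² + 2·(-2) + 3 = -5, RHS = -(-2) - 2 = 0; -5 ≠ 0 — holds  (d = -5)
x = -1: LHS = -(-1)² + 2·(-1) + 3 = 0, RHS = -(-1) - 2 = -1; 0 ≠ -1 — holds  (d = 1)
x = 4: LHS = -4² + 2·4 + 3 = -5, RHS = -4 - 2 = -6; -5 ≠ -6 — holds  (d = 1)
x = 5: LHS = -5² + 2·5 + 3 = -12, RHS = -5 - 2 = -7; -12 ≠ -7 — holds  (d = -5)
Away from these crossings d keeps a constant sign, and checking every integer in [-10, 10] confirms d ≠ 0 throughout. Hence the two sides are never equal, so the relation holds for every integer in [-10, 10].

No counterexample appears in that range.

Answer: 0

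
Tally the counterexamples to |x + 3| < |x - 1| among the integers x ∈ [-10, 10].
Counterexamples in [-10, 10]: {-1, 0, 1, 2, 3, 4, 5, 6, 7, 8, 9, 10}.

Counting them gives 12 values.

Answer: 12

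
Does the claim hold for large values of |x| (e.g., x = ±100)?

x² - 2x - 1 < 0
x = 100: LHS = 100² - 2·100 - 1 = 9799; 9799 < 0 — FAILS
x = -100: LHS = (-100)² - 2·(-100) - 1 = 10199; 10199 < 0 — FAILS

Answer: No, fails for both x = 100 and x = -100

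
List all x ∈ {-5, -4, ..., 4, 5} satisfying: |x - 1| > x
Holds for: {-5, -4, -3, -2, -1, 0}
Fails for: {1, 2, 3, 4, 5}

Answer: {-5, -4, -3, -2, -1, 0}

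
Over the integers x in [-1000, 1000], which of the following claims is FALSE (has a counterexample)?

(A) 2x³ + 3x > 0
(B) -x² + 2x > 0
(A) x = 0: LHS = 2·0³ + 3·0 = 0; 0 > 0 — FAILS
(B) x = 0: LHS = -0² + 2·0 = 0; 0 > 0 — FAILS

Answer: Both A and B are false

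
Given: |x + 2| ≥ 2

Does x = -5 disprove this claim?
Substitute x = -5 into the relation:
x = -5: LHS = |(-5) + 2| = |-3| = 3; 3 ≥ 2 — holds

The claim holds here, so x = -5 is not a counterexample. (A counterexample exists elsewhere, e.g. x = -1.)

Answer: No, x = -5 is not a counterexample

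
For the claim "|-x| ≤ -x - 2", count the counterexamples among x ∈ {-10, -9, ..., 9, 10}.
Counterexamples in [-10, 10]: {-10, -9, -8, -7, -6, -5, -4, -3, -2, -1, 0, 1, 2, 3, 4, 5, 6, 7, 8, 9, 10}.

Counting them gives 21 values.

Answer: 21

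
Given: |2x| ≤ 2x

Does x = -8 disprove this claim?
Substitute x = -8 into the relation:
x = -8: LHS = |2·(-8)| = |-16| = 16, RHS = 2·(-8) = -16; 16 ≤ -16 — FAILS

Since the claim fails at x = -8, this value is a counterexample.

Answer: Yes, x = -8 is a counterexample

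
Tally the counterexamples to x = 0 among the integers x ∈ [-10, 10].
Counterexamples in [-10, 10]: {-10, -9, -8, -7, -6, -5, -4, -3, -2, -1, 1, 2, 3, 4, 5, 6, 7, 8, 9, 10}.

Counting them gives 20 values.

Answer: 20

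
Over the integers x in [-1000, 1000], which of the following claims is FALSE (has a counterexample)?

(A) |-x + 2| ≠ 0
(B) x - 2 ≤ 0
(A) x = 2: LHS = |-2 + 2| = |0| = 0; 0 ≠ 0 — FAILS
(B) x = 3: LHS = 3 - 2 = 1; 1 ≤ 0 — FAILS

Answer: Both A and B are false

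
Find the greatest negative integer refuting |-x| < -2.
Testing negative integers from -1 downward:
x = -1: LHS = |-(-1)| = |1| = 1; 1 < -2 — FAILS  ← closest negative counterexample to 0

Answer: x = -1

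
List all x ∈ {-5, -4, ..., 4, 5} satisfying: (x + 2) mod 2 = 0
Holds for: {-4, -2, 0, 2, 4}
Fails for: {-5, -3, -1, 1, 3, 5}

Answer: {-4, -2, 0, 2, 4}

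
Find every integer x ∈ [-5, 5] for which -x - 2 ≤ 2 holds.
Holds for: {-4, -3, -2, -1, 0, 1, 2, 3, 4, 5}
Fails for: {-5}

Answer: {-4, -3, -2, -1, 0, 1, 2, 3, 4, 5}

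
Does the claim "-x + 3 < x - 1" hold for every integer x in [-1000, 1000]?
The claim fails at x = 0:
x = 0: LHS = -0 + 3 = 3, RHS = 0 - 1 = -1; 3 < -1 — FAILS

Because a single integer refutes it, the statement is false.

Answer: False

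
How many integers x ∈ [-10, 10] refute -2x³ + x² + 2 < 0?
Counterexamples in [-10, 10]: {-10, -9, -8, -7, -6, -5, -4, -3, -2, -1, 0, 1}.

Counting them gives 12 values.

Answer: 12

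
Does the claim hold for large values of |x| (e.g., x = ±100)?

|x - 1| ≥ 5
x = 100: LHS = |100 - 1| = |99| = 99; 99 ≥ 5 — holds
x = -100: LHS = |(-100) - 1| = |-101| = 101; 101 ≥ 5 — holds

Answer: Yes, holds for both x = 100 and x = -100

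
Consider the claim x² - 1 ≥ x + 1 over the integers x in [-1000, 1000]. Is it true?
The claim fails at x = 0:
x = 0: LHS = 0² - 1 = -1, RHS = 0 + 1 = 1; -1 ≥ 1 — FAILS

Because a single integer refutes it, the statement is false.

Answer: False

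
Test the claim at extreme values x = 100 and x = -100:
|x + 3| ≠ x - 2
x = 100: LHS = |100 + 3| = |103| = 103, RHS = 100 - 2 = 98; 103 ≠ 98 — holds
x = -100: LHS = |(-100) + 3| = |-97| = 97, RHS = (-100) - 2 = -102; 97 ≠ -102 — holds

Answer: Yes, holds for both x = 100 and x = -100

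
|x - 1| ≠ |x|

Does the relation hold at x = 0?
x = 0: LHS = |0 - 1| = |-1| = 1, RHS = |0| = 0; 1 ≠ 0 — holds

The relation is satisfied at x = 0.

Answer: Yes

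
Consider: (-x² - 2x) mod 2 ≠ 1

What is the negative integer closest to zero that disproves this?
Testing negative integers from -1 downward:
x = -1: LHS = (-(-1)² - 2·(-1)) mod 2 = 1 mod 2 = 1; 1 ≠ 1 — FAILS  ← closest negative counterexample to 0

Answer: x = -1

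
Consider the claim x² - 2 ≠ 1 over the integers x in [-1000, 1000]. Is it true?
Track d = LHS − RHS over the integers in [-1000, 1000]. Equality would need d = 0, but d changes sign only between consecutive integers, jumping over 0:
x = -2: LHS = (-2)² - 2 = 2; 2 ≠ 1 — holds  (d = 1)
x = -1: LHS = (-1)² - 2 = -1; -1 ≠ 1 — holds  (d = -2)
x = 1: LHS = 1² - 2 = -1; -1 ≠ 1 — holds  (d = -2)
x = 2: LHS = 2² - 2 = 2; 2 ≠ 1 — holds  (d = 1)
Away from these crossings d keeps a constant sign, and checking every integer in [-1000, 1000] confirms d ≠ 0 throughout. Hence the two sides are never equal, so the relation holds for every integer in [-1000, 1000].

No counterexample exists.

Answer: True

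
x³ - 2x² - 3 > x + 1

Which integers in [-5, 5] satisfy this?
Holds for: {3, 4, 5}
Fails for: {-5, -4, -3, -2, -1, 0, 1, 2}

Answer: {3, 4, 5}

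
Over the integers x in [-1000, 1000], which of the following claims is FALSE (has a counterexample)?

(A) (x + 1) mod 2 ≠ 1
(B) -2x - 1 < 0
(A) x = 0: LHS = (0 + 1) mod 2 = 1 mod 2 = 1; 1 ≠ 1 — FAILS
(B) x = -1: LHS = -2·(-1) - 1 = 1; 1 < 0 — FAILS

Answer: Both A and B are false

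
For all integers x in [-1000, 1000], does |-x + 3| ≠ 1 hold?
The claim fails at x = 2:
x = 2: LHS = |-2 + 3| = |1| = 1; 1 ≠ 1 — FAILS

Because a single integer refutes it, the statement is false.

Answer: False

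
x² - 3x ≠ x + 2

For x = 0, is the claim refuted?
Substitute x = 0 into the relation:
x = 0: LHS = 0² - 3·0 = 0, RHS = 0 + 2 = 2; 0 ≠ 2 — holds

The relation holds at x = 0, so it is not a counterexample.

Answer: No, x = 0 is not a counterexample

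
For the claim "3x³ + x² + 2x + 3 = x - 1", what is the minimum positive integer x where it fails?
Testing positive integers:
x = 1: LHS = 3·1³ + 1² + 2·1 + 3 = 9, RHS = 1 - 1 = 0; 9 = 0 — FAILS  ← smallest positive counterexample

Answer: x = 1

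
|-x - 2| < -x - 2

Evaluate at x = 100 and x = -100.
x = 100: LHS = |-100 - 2| = |-102| = 102, RHS = -100 - 2 = -102; 102 < -102 — FAILS
x = -100: LHS = |-(-100) - 2| = |98| = 98, RHS = -(-100) - 2 = 98; 98 < 98 — FAILS

Answer: No, fails for both x = 100 and x = -100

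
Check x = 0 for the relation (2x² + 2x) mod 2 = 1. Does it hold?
x = 0: LHS = (2·0² + 2·0) mod 2 = 0 mod 2 = 0; 0 = 1 — FAILS

The relation fails at x = 0, so x = 0 is a counterexample.

Answer: No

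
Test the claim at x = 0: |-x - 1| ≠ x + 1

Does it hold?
x = 0: LHS = |-0 - 1| = |-1| = 1, RHS = 0 + 1 = 1; 1 ≠ 1 — FAILS

The relation fails at x = 0, so x = 0 is a counterexample.

Answer: No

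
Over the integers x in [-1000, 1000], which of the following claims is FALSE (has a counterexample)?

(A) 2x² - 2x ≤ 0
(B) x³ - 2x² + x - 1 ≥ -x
(A) x = -1: LHS = 2·(-1)² - 2·(-1) = 4; 4 ≤ 0 — FAILS
(B) x = 0: LHS = 0³ - 2·0² + 0 - 1 = -1, RHS = -0 = 0; -1 ≥ 0 — FAILS

Answer: Both A and B are false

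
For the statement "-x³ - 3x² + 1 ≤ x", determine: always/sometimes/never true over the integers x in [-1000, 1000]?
Holds at x = 1: LHS = -1³ - 3·1² + 1 = -3; -3 ≤ 1 — holds
Fails at x = 0: LHS = -0³ - 3·0² + 1 = 1; 1 ≤ 0 — FAILS
It is satisfied by some integers in the range but not all.

Answer: Sometimes true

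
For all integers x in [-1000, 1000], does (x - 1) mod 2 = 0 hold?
The claim fails at x = 0:
x = 0: LHS = (0 - 1) mod 2 = (-1) mod 2 = 1; 1 = 0 — FAILS

Because a single integer refutes it, the statement is false.

Answer: False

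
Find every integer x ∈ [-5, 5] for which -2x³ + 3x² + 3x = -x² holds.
Holds for: {0}
Fails for: {-5, -4, -3, -2, -1, 1, 2, 3, 4, 5}

Answer: {0}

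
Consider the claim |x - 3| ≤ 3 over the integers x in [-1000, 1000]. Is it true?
The claim fails at x = -1:
x = -1: LHS = |(-1) - 3| = |-4| = 4; 4 ≤ 3 — FAILS

Because a single integer refutes it, the statement is false.

Answer: False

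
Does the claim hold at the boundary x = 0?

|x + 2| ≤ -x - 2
x = 0: LHS = |0 + 2| = |2| = 2, RHS = -0 - 2 = -2; 2 ≤ -2 — FAILS

The relation fails at x = 0, so x = 0 is a counterexample.

Answer: No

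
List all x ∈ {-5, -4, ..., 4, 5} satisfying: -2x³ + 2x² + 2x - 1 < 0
Holds for: {0, 2, 3, 4, 5}
Fails for: {-5, -4, -3, -2, -1, 1}

Answer: {0, 2, 3, 4, 5}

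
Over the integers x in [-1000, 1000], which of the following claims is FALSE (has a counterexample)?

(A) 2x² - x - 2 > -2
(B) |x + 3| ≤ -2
(A) x = 0: LHS = 2·0² - 0 - 2 = -2; -2 > -2 — FAILS
(B) x = 0: LHS = |0 + 3| = |3| = 3; 3 ≤ -2 — FAILS

Answer: Both A and B are false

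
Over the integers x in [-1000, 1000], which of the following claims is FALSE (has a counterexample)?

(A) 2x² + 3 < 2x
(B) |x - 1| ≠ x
(A) x = 0: LHS = 2·0² + 3 = 3, RHS = 2·0 = 0; 3 < 0 — FAILS

(B) Track d = LHS − RHS over the integers in [-1000, 1000]. Equality would need d = 0, but d changes sign only between consecutive integers, jumping over 0:
x = 0: LHS = |0 - 1| = |-1| = 1; 1 ≠ 0 — holds  (d = 1)
x = 1: LHS = |1 - 1| = |0| = 0; 0 ≠ 1 — holds  (d = -1)
Away from these crossings d keeps a constant sign, and checking every integer in [-1000, 1000] confirms d ≠ 0 throughout. Hence the two sides are never equal, so the relation holds for every integer in [-1000, 1000].

Only (A) has a counterexample.

Answer: A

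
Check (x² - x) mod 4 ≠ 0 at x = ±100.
x = 100: LHS = (100² - 100) mod 4 = 9900 mod 4 = 0; 0 ≠ 0 — FAILS
x = -100: LHS = ((-100)² - (-100)) mod 4 = 10100 mod 4 = 0; 0 ≠ 0 — FAILS

Answer: No, fails for both x = 100 and x = -100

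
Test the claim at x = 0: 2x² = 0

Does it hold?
x = 0: LHS = 2·0² = 0; 0 = 0 — holds

The relation is satisfied at x = 0.

Answer: Yes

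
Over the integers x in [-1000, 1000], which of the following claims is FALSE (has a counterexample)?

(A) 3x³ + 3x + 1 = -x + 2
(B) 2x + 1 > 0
(A) x = 0: LHS = 3·0³ + 3·0 + 1 = 1, RHS = -0 + 2 = 2; 1 = 2 — FAILS
(B) x = -1: LHS = 2·(-1) + 1 = -1; -1 > 0 — FAILS

Answer: Both A and B are false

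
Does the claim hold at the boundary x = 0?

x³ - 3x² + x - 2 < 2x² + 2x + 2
x = 0: LHS = 0³ - 3·0² + 0 - 2 = -2, RHS = 2·0² + 2·0 + 2 = 2; -2 < 2 — holds

The relation is satisfied at x = 0.

Answer: Yes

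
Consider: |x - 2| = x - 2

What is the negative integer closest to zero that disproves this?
Testing negative integers from -1 downward:
x = -1: LHS = |(-1) - 2| = |-3| = 3, RHS = (-1) - 2 = -3; 3 = -3 — FAILS  ← closest negative counterexample to 0

Answer: x = -1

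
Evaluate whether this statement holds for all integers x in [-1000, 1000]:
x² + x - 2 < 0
The claim fails at x = 1:
x = 1: LHS = 1² + 1 - 2 = 0; 0 < 0 — FAILS

Because a single integer refutes it, the statement is false.

Answer: False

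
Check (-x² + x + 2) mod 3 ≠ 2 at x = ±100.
x = 100: LHS = (-100² + 100 + 2) mod 3 = (-9898) mod 3 = 2; 2 ≠ 2 — FAILS
x = -100: LHS = (-(-100)² + (-100) + 2) mod 3 = (-10098) mod 3 = 0; 0 ≠ 2 — holds

Answer: Partially: fails for x = 100, holds for x = -100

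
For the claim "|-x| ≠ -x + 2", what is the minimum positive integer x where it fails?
Testing positive integers:
x = 1: LHS = |-1| = 1, RHS = -1 + 2 = 1; 1 ≠ 1 — FAILS  ← smallest positive counterexample

Answer: x = 1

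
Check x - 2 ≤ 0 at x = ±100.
x = 100: LHS = 100 - 2 = 98; 98 ≤ 0 — FAILS
x = -100: LHS = (-100) - 2 = -102; -102 ≤ 0 — holds

Answer: Partially: fails for x = 100, holds for x = -100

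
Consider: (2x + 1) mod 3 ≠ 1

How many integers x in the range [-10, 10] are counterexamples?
Counterexamples in [-10, 10]: {-9, -6, -3, 0, 3, 6, 9}.

Counting them gives 7 values.

Answer: 7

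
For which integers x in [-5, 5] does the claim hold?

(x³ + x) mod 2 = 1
For a polynomial with integer coefficients, its value mod 2 depends only on x mod 2, so it suffices to check one representative of each residue class, x = 0, 1:
x = 0: LHS = (0³ + 0) mod 2 = 0 mod 2 = 0; 0 = 1 — FAILS
x = 1: LHS = (1³ + 1) mod 2 = 2 mod 2 = 0; 0 = 1 — FAILS
The relation fails in every residue class, so the claimed relation (=) fails for every integer in [-5, 5].

Answer: None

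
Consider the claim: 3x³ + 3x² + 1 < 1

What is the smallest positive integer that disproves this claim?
Testing positive integers:
x = 1: LHS = 3·1³ + 3·1² + 1 = 7; 7 < 1 — FAILS  ← smallest positive counterexample

Answer: x = 1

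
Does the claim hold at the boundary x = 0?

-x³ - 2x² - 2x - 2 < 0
x = 0: LHS = -0³ - 2·0² - 2·0 - 2 = -2; -2 < 0 — holds

The relation is satisfied at x = 0.

Answer: Yes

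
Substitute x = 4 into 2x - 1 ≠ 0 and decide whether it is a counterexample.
Substitute x = 4 into the relation:
x = 4: LHS = 2·4 - 1 = 7; 7 ≠ 0 — holds

The relation holds at x = 4, so it is not a counterexample.

Answer: No, x = 4 is not a counterexample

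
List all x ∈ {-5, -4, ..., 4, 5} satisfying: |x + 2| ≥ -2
An absolute value is never negative, so the left side is ≥ 0 for every x, while the right side is -2. Tightest case in [-5, 5] is x = -2:
x = -2: LHS = |(-2) + 2| = |0| = 0; 0 ≥ -2 — holds
Hence LHS − RHS is never negative, i.e. LHS ≥ RHS throughout, so the relation holds for every integer in [-5, 5].

Answer: All integers in [-5, 5]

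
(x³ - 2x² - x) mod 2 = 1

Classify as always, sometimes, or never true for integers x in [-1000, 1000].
For a polynomial with integer coefficients, its value mod 2 depends only on x mod 2, so it suffices to check one representative of each residue class, x = 0, 1:
x = 0: LHS = (0³ - 2·0² - 0) mod 2 = 0 mod 2 = 0; 0 = 1 — FAILS
x = 1: LHS = (1³ - 2·1² - 1) mod 2 = (-2) mod 2 = 0; 0 = 1 — FAILS
The relation fails in every residue class, so the claimed relation (=) fails for every integer in [-1000, 1000].

No integer in the range satisfies it.

Answer: Never true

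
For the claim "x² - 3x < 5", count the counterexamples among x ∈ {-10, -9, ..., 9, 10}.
Counterexamples in [-10, 10]: {-10, -9, -8, -7, -6, -5, -4, -3, -2, 5, 6, 7, 8, 9, 10}.

Counting them gives 15 values.

Answer: 15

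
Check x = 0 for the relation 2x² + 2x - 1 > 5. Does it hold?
x = 0: LHS = 2·0² + 2·0 - 1 = -1; -1 > 5 — FAILS

The relation fails at x = 0, so x = 0 is a counterexample.

Answer: No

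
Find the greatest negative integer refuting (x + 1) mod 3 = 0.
Testing negative integers from -1 downward:
x = -1: LHS = ((-1) + 1) mod 3 = 0 mod 3 = 0; 0 = 0 — holds
x = -2: LHS = ((-2) + 1) mod 3 = (-1) mod 3 = 2; 2 = 0 — FAILS  ← closest negative counterexample to 0

Answer: x = -2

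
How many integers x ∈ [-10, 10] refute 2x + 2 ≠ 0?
Counterexamples in [-10, 10]: {-1}.

Counting them gives 1 values.

Answer: 1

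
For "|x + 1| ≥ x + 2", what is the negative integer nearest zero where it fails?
Testing negative integers from -1 downward:
x = -1: LHS = |(-1) + 1| = |0| = 0, RHS = (-1) + 2 = 1; 0 ≥ 1 — FAILS  ← closest negative counterexample to 0

Answer: x = -1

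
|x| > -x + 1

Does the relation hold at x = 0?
x = 0: LHS = |0| = 0, RHS = -0 + 1 = 1; 0 > 1 — FAILS

The relation fails at x = 0, so x = 0 is a counterexample.

Answer: No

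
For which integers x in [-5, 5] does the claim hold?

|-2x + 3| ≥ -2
An absolute value is never negative, so the left side is ≥ 0 for every x, while the right side is -2. Tightest case in [-5, 5] is x = 1:
x = 1: LHS = |-2·1 + 3| = |1| = 1; 1 ≥ -2 — holds
Hence LHS − RHS is never negative, i.e. LHS ≥ RHS throughout, so the relation holds for every integer in [-5, 5].

Answer: All integers in [-5, 5]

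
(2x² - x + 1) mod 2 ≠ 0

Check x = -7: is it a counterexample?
Substitute x = -7 into the relation:
x = -7: LHS = (2·(-7)² - (-7) + 1) mod 2 = 106 mod 2 = 0; 0 ≠ 0 — FAILS

Since the claim fails at x = -7, this value is a counterexample.

Answer: Yes, x = -7 is a counterexample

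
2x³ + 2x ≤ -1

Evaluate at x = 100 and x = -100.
x = 100: LHS = 2·100³ + 2·100 = 2000200; 2000200 ≤ -1 — FAILS
x = -100: LHS = 2·(-100)³ + 2·(-100) = -2000200; -2000200 ≤ -1 — holds

Answer: Partially: fails for x = 100, holds for x = -100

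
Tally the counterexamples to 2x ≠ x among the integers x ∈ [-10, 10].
Counterexamples in [-10, 10]: {0}.

Counting them gives 1 values.

Answer: 1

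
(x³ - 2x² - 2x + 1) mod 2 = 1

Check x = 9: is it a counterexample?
Substitute x = 9 into the relation:
x = 9: LHS = (9³ - 2·9² - 2·9 + 1) mod 2 = 550 mod 2 = 0; 0 = 1 — FAILS

Since the claim fails at x = 9, this value is a counterexample.

Answer: Yes, x = 9 is a counterexample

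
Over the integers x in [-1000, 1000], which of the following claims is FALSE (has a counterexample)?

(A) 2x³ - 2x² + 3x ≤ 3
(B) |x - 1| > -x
(A) x = 2: LHS = 2·2³ - 2·2² + 3·2 = 14; 14 ≤ 3 — FAILS

(B) Over all integers in [-1000, 1000], LHS − RHS is smallest at x = 0, where it equals 1:
x = 0: LHS = |0 - 1| = |-1| = 1, RHS = -0 = 0; 1 > 0 — holds
At the ends of the range:
x = -1000: LHS = |(-1000) - 1| = |-1001| = 1001, RHS = -(-1000) = 1000; 1001 > 1000 — holds
x = 1000: LHS = |1000 - 1| = |999| = 999; 999 > -1000 — holds
Hence LHS − RHS is never zero or negative, i.e. LHS > RHS throughout, so the relation holds for every integer in [-1000, 1000].

Only (A) has a counterexample.

Answer: A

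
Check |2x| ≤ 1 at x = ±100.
x = 100: LHS = |2·100| = |200| = 200; 200 ≤ 1 — FAILS
x = -100: LHS = |2·(-100)| = |-200| = 200; 200 ≤ 1 — FAILS

Answer: No, fails for both x = 100 and x = -100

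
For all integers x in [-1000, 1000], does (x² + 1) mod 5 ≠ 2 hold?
The claim fails at x = 1:
x = 1: LHS = (1² + 1) mod 5 = 2 mod 5 = 2; 2 ≠ 2 — FAILS

Because a single integer refutes it, the statement is false.

Answer: False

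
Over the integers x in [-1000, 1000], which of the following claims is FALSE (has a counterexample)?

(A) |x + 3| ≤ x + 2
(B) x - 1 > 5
(A) x = 0: LHS = |0 + 3| = |3| = 3, RHS = 0 + 2 = 2; 3 ≤ 2 — FAILS
(B) x = 0: LHS = 0 - 1 = -1; -1 > 5 — FAILS

Answer: Both A and B are false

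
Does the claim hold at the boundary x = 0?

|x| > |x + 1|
x = 0: LHS = |0| = 0, RHS = |0 + 1| = |1| = 1; 0 > 1 — FAILS

The relation fails at x = 0, so x = 0 is a counterexample.

Answer: No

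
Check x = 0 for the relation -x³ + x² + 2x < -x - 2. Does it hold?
x = 0: LHS = -0³ + 0² + 2·0 = 0, RHS = -0 - 2 = -2; 0 < -2 — FAILS

The relation fails at x = 0, so x = 0 is a counterexample.

Answer: No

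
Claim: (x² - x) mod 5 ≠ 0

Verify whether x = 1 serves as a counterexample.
Substitute x = 1 into the relation:
x = 1: LHS = (1² - 1) mod 5 = 0 mod 5 = 0; 0 ≠ 0 — FAILS

Since the claim fails at x = 1, this value is a counterexample.

Answer: Yes, x = 1 is a counterexample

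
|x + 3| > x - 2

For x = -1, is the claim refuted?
Substitute x = -1 into the relation:
x = -1: LHS = |(-1) + 3| = |2| = 2, RHS = (-1) - 2 = -3; 2 > -3 — holds

The relation holds at x = -1, so it is not a counterexample.

Answer: No, x = -1 is not a counterexample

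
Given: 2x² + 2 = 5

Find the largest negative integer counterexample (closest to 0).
Testing negative integers from -1 downward:
x = -1: LHS = 2·(-1)² + 2 = 4; 4 = 5 — FAILS  ← closest negative counterexample to 0

Answer: x = -1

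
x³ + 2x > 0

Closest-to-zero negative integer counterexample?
Testing negative integers from -1 downward:
x = -1: LHS = (-1)³ + 2·(-1) = -3; -3 > 0 — FAILS  ← closest negative counterexample to 0

Answer: x = -1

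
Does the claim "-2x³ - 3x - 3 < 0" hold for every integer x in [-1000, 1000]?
The claim fails at x = -1:
x = -1: LHS = -2·(-1)³ - 3·(-1) - 3 = 2; 2 < 0 — FAILS

Because a single integer refutes it, the statement is false.

Answer: False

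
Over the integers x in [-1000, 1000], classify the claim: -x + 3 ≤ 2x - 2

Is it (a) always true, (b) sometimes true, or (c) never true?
Holds at x = 2: LHS = -2 + 3 = 1, RHS = 2·2 - 2 = 2; 1 ≤ 2 — holds
Fails at x = 0: LHS = -0 + 3 = 3, RHS = 2·0 - 2 = -2; 3 ≤ -2 — FAILS
It is satisfied by some integers in the range but not all.

Answer: Sometimes true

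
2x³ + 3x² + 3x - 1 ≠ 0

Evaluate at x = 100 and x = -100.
x = 100: LHS = 2·100³ + 3·100² + 3·100 - 1 = 2030299; 2030299 ≠ 0 — holds
x = -100: LHS = 2·(-100)³ + 3·(-100)² + 3·(-100) - 1 = -1970301; -1970301 ≠ 0 — holds

Answer: Yes, holds for both x = 100 and x = -100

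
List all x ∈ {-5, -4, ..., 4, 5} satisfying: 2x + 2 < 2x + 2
Over all integers in [-5, 5], LHS − RHS is smallest at x = 0, where it equals 0:
x = 0: LHS = 2·0 + 2 = 2, RHS = 2·0 + 2 = 2; 2 < 2 — FAILS
At the ends of the range:
x = -5: LHS = 2·(-5) + 2 = -8, RHS = 2·(-5) + 2 = -8; -8 < -8 — FAILS
x = 5: LHS = 2·5 + 2 = 12, RHS = 2·5 + 2 = 12; 12 < 12 — FAILS
Hence LHS − RHS is never negative, i.e. LHS ≥ RHS throughout, so the claimed relation (<) fails for every integer in [-5, 5].

Answer: None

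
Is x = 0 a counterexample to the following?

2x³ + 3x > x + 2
Substitute x = 0 into the relation:
x = 0: LHS = 2·0³ + 3·0 = 0, RHS = 0 + 2 = 2; 0 > 2 — FAILS

Since the claim fails at x = 0, this value is a counterexample.

Answer: Yes, x = 0 is a counterexample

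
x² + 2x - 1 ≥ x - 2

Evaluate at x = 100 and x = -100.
x = 100: LHS = 100² + 2·100 - 1 = 10199, RHS = 100 - 2 = 98; 10199 ≥ 98 — holds
x = -100: LHS = (-100)² + 2·(-100) - 1 = 9799, RHS = (-100) - 2 = -102; 9799 ≥ -102 — holds

Answer: Yes, holds for both x = 100 and x = -100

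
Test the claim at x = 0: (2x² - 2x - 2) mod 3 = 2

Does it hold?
x = 0: LHS = (2·0² - 2·0 - 2) mod 3 = (-2) mod 3 = 1; 1 = 2 — FAILS

The relation fails at x = 0, so x = 0 is a counterexample.

Answer: No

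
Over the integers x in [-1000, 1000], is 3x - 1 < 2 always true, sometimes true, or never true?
Holds at x = 0: LHS = 3·0 - 1 = -1; -1 < 2 — holds
Fails at x = 1: LHS = 3·1 - 1 = 2; 2 < 2 — FAILS
It is satisfied by some integers in the range but not all.

Answer: Sometimes true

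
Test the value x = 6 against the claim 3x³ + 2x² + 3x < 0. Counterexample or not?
Substitute x = 6 into the relation:
x = 6: LHS = 3·6³ + 2·6² + 3·6 = 738; 738 < 0 — FAILS

Since the claim fails at x = 6, this value is a counterexample.

Answer: Yes, x = 6 is a counterexample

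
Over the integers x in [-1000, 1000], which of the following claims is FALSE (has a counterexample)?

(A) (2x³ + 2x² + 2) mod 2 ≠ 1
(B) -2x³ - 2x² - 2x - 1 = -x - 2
(A) For a polynomial with integer coefficients, its value mod 2 depends only on x mod 2, so it suffices to check one representative of each residue class, x = 0, 1:
x = 0: LHS = (2·0³ + 2·0² + 2) mod 2 = 2 mod 2 = 0; 0 ≠ 1 — holds
x = 1: LHS = (2·1³ + 2·1² + 2) mod 2 = 6 mod 2 = 0; 0 ≠ 1 — holds
The relation holds in every residue class, so the relation holds for every integer in [-1000, 1000].

(B) x = 0: LHS = -2·0³ - 2·0² - 2·0 - 1 = -1, RHS = -0 - 2 = -2; -1 = -2 — FAILS

Only (B) has a counterexample.

Answer: B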